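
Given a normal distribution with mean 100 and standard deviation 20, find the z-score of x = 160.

3

Step 1: Recall the z-score formula: z = (x - mu) / sigma
Step 2: Substitute values: z = (160 - 100) / 20
Step 3: z = 60 / 20 = 3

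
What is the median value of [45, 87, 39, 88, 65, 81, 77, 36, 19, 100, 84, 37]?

71

Step 1: Sort the data in ascending order: [19, 36, 37, 39, 45, 65, 77, 81, 84, 87, 88, 100]
Step 2: The number of values is n = 12.
Step 3: Since n is even, the median is the average of positions 6 and 7:
  Median = (65 + 77) / 2 = 71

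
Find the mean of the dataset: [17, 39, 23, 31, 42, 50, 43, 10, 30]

31.6667

Step 1: Sum all values: 17 + 39 + 23 + 31 + 42 + 50 + 43 + 10 + 30 = 285
Step 2: Count the number of values: n = 9
Step 3: Mean = sum / n = 285 / 9 = 31.6667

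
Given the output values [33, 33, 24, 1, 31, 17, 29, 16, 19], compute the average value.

22.5556

Step 1: Sum all values: 33 + 33 + 24 + 1 + 31 + 17 + 29 + 16 + 19 = 203
Step 2: Count the number of values: n = 9
Step 3: Mean = sum / n = 203 / 9 = 22.5556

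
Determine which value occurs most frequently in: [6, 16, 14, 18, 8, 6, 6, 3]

6

Step 1: Count the frequency of each value:
  3: appears 1 time(s)
  6: appears 3 time(s)
  8: appears 1 time(s)
  14: appears 1 time(s)
  16: appears 1 time(s)
  18: appears 1 time(s)
Step 2: The value 6 appears most frequently (3 times).
Step 3: Mode = 6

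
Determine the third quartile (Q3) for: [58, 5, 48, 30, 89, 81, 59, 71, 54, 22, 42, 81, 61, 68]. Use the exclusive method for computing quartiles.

73.5

Step 1: Sort the data: [5, 22, 30, 42, 48, 54, 58, 59, 61, 68, 71, 81, 81, 89]
Step 2: n = 14
Step 3: Using the exclusive quartile method:
  Q1 = 39
  Q2 (median) = 58.5
  Q3 = 73.5
  IQR = Q3 - Q1 = 73.5 - 39 = 34.5
Step 4: Q3 = 73.5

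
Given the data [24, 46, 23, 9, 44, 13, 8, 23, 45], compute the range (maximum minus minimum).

38

Step 1: Identify the maximum value: max = 46
Step 2: Identify the minimum value: min = 8
Step 3: Range = max - min = 46 - 8 = 38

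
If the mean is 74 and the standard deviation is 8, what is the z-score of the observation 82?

1

Step 1: Recall the z-score formula: z = (x - mu) / sigma
Step 2: Substitute values: z = (82 - 74) / 8
Step 3: z = 8 / 8 = 1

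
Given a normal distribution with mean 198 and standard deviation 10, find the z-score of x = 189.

-0.9

Step 1: Recall the z-score formula: z = (x - mu) / sigma
Step 2: Substitute values: z = (189 - 198) / 10
Step 3: z = -9 / 10 = -0.9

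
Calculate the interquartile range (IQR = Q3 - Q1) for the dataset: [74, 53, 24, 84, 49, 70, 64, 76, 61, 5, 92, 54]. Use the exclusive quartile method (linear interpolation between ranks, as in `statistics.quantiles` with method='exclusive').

25.5

Step 1: Sort the data: [5, 24, 49, 53, 54, 61, 64, 70, 74, 76, 84, 92]
Step 2: n = 12
Step 3: Using the exclusive quartile method:
  Q1 = 50
  Q2 (median) = 62.5
  Q3 = 75.5
  IQR = Q3 - Q1 = 75.5 - 50 = 25.5
Step 4: IQR = 25.5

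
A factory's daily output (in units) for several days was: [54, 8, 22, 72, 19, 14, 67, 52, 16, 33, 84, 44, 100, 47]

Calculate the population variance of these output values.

743.8367

Step 1: Compute the mean: (54 + 8 + 22 + 72 + 19 + 14 + 67 + 52 + 16 + 33 + 84 + 44 + 100 + 47) / 14 = 45.1429
Step 2: Compute squared deviations from the mean:
  (54 - 45.1429)^2 = 78.449
  (8 - 45.1429)^2 = 1379.5918
  (22 - 45.1429)^2 = 535.5918
  (72 - 45.1429)^2 = 721.3061
  (19 - 45.1429)^2 = 683.449
  (14 - 45.1429)^2 = 969.8776
  (67 - 45.1429)^2 = 477.7347
  (52 - 45.1429)^2 = 47.0204
  (16 - 45.1429)^2 = 849.3061
  (33 - 45.1429)^2 = 147.449
  (84 - 45.1429)^2 = 1509.8776
  (44 - 45.1429)^2 = 1.3061
  (100 - 45.1429)^2 = 3009.3061
  (47 - 45.1429)^2 = 3.449
Step 3: Sum of squared deviations = 10413.7143
Step 4: Population variance = 10413.7143 / 14 = 743.8367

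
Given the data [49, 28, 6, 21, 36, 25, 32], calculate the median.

28

Step 1: Sort the data in ascending order: [6, 21, 25, 28, 32, 36, 49]
Step 2: The number of values is n = 7.
Step 3: Since n is odd, the median is the middle value at position 4: 28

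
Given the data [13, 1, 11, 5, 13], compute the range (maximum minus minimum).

12

Step 1: Identify the maximum value: max = 13
Step 2: Identify the minimum value: min = 1
Step 3: Range = max - min = 13 - 1 = 12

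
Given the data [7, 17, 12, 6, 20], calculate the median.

12

Step 1: Sort the data in ascending order: [6, 7, 12, 17, 20]
Step 2: The number of values is n = 5.
Step 3: Since n is odd, the median is the middle value at position 3: 12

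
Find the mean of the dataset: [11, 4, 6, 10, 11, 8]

8.3333

Step 1: Sum all values: 11 + 4 + 6 + 10 + 11 + 8 = 50
Step 2: Count the number of values: n = 6
Step 3: Mean = sum / n = 50 / 6 = 8.3333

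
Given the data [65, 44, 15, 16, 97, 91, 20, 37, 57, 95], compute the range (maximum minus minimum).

82

Step 1: Identify the maximum value: max = 97
Step 2: Identify the minimum value: min = 15
Step 3: Range = max - min = 97 - 15 = 82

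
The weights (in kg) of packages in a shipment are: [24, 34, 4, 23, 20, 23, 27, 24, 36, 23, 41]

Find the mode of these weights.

23

Step 1: Count the frequency of each value:
  4: appears 1 time(s)
  20: appears 1 time(s)
  23: appears 3 time(s)
  24: appears 2 time(s)
  27: appears 1 time(s)
  34: appears 1 time(s)
  36: appears 1 time(s)
  41: appears 1 time(s)
Step 2: The value 23 appears most frequently (3 times).
Step 3: Mode = 23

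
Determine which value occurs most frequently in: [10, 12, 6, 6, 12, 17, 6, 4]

6

Step 1: Count the frequency of each value:
  4: appears 1 time(s)
  6: appears 3 time(s)
  10: appears 1 time(s)
  12: appears 2 time(s)
  17: appears 1 time(s)
Step 2: The value 6 appears most frequently (3 times).
Step 3: Mode = 6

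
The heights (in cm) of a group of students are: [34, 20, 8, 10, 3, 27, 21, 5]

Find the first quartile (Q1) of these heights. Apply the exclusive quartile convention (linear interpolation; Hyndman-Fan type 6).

5.75

Step 1: Sort the data: [3, 5, 8, 10, 20, 21, 27, 34]
Step 2: n = 8
Step 3: Using the exclusive quartile method:
  Q1 = 5.75
  Q2 (median) = 15
  Q3 = 25.5
  IQR = Q3 - Q1 = 25.5 - 5.75 = 19.75
Step 4: Q1 = 5.75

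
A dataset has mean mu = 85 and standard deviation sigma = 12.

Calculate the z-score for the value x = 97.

1

Step 1: Recall the z-score formula: z = (x - mu) / sigma
Step 2: Substitute values: z = (97 - 85) / 12
Step 3: z = 12 / 12 = 1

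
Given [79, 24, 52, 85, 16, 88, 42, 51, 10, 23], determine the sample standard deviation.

29.1548

Step 1: Compute the mean: 47
Step 2: Sum of squared deviations from the mean: 7650
Step 3: Sample variance = 7650 / 9 = 850
Step 4: Standard deviation = sqrt(850) = 29.1548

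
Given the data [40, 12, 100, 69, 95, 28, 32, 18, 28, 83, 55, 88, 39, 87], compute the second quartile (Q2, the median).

47.5

Step 1: Sort the data: [12, 18, 28, 28, 32, 39, 40, 55, 69, 83, 87, 88, 95, 100]
Step 2: n = 14
Step 3: Q2 is the median. Since n is even, it is the average of the values at positions 7 and 8:
  Q2 = (40 + 55) / 2 = 47.5
Step 4: Q2 = 47.5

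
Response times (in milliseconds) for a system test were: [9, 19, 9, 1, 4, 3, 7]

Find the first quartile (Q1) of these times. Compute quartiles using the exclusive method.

3

Step 1: Sort the data: [1, 3, 4, 7, 9, 9, 19]
Step 2: n = 7
Step 3: Using the exclusive quartile method:
  Q1 = 3
  Q2 (median) = 7
  Q3 = 9
  IQR = Q3 - Q1 = 9 - 3 = 6
Step 4: Q1 = 3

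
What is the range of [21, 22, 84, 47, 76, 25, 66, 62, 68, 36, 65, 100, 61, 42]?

79

Step 1: Identify the maximum value: max = 100
Step 2: Identify the minimum value: min = 21
Step 3: Range = max - min = 100 - 21 = 79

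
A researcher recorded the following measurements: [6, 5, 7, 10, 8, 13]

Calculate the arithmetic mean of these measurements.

8.1667

Step 1: Sum all values: 6 + 5 + 7 + 10 + 8 + 13 = 49
Step 2: Count the number of values: n = 6
Step 3: Mean = sum / n = 49 / 6 = 8.1667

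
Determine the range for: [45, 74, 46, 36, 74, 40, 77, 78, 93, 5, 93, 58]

88

Step 1: Identify the maximum value: max = 93
Step 2: Identify the minimum value: min = 5
Step 3: Range = max - min = 93 - 5 = 88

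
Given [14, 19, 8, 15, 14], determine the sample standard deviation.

3.937

Step 1: Compute the mean: 14
Step 2: Sum of squared deviations from the mean: 62
Step 3: Sample variance = 62 / 4 = 15.5
Step 4: Standard deviation = sqrt(15.5) = 3.937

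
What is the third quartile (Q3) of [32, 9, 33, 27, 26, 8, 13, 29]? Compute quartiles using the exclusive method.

31.25

Step 1: Sort the data: [8, 9, 13, 26, 27, 29, 32, 33]
Step 2: n = 8
Step 3: Using the exclusive quartile method:
  Q1 = 10
  Q2 (median) = 26.5
  Q3 = 31.25
  IQR = Q3 - Q1 = 31.25 - 10 = 21.25
Step 4: Q3 = 31.25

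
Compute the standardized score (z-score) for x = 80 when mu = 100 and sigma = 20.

-1

Step 1: Recall the z-score formula: z = (x - mu) / sigma
Step 2: Substitute values: z = (80 - 100) / 20
Step 3: z = -20 / 20 = -1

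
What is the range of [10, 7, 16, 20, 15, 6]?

14

Step 1: Identify the maximum value: max = 20
Step 2: Identify the minimum value: min = 6
Step 3: Range = max - min = 20 - 6 = 14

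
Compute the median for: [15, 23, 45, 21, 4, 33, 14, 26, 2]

21

Step 1: Sort the data in ascending order: [2, 4, 14, 15, 21, 23, 26, 33, 45]
Step 2: The number of values is n = 9.
Step 3: Since n is odd, the median is the middle value at position 5: 21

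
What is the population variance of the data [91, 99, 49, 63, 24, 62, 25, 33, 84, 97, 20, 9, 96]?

1019.0533

Step 1: Compute the mean: (91 + 99 + 49 + 63 + 24 + 62 + 25 + 33 + 84 + 97 + 20 + 9 + 96) / 13 = 57.8462
Step 2: Compute squared deviations from the mean:
  (91 - 57.8462)^2 = 1099.1775
  (99 - 57.8462)^2 = 1693.6391
  (49 - 57.8462)^2 = 78.2544
  (63 - 57.8462)^2 = 26.5621
  (24 - 57.8462)^2 = 1145.5621
  (62 - 57.8462)^2 = 17.2544
  (25 - 57.8462)^2 = 1078.8698
  (33 - 57.8462)^2 = 617.3314
  (84 - 57.8462)^2 = 684.0237
  (97 - 57.8462)^2 = 1533.0237
  (20 - 57.8462)^2 = 1432.3314
  (9 - 57.8462)^2 = 2385.9467
  (96 - 57.8462)^2 = 1455.716
Step 3: Sum of squared deviations = 13247.6923
Step 4: Population variance = 13247.6923 / 13 = 1019.0533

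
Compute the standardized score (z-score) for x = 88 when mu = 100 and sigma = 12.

-1

Step 1: Recall the z-score formula: z = (x - mu) / sigma
Step 2: Substitute values: z = (88 - 100) / 12
Step 3: z = -12 / 12 = -1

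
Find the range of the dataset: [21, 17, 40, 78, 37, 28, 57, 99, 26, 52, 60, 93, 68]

82

Step 1: Identify the maximum value: max = 99
Step 2: Identify the minimum value: min = 17
Step 3: Range = max - min = 99 - 17 = 82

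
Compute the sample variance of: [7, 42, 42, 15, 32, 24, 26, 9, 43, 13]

197.3444

Step 1: Compute the mean: (7 + 42 + 42 + 15 + 32 + 24 + 26 + 9 + 43 + 13) / 10 = 25.3
Step 2: Compute squared deviations from the mean:
  (7 - 25.3)^2 = 334.89
  (42 - 25.3)^2 = 278.89
  (42 - 25.3)^2 = 278.89
  (15 - 25.3)^2 = 106.09
  (32 - 25.3)^2 = 44.89
  (24 - 25.3)^2 = 1.69
  (26 - 25.3)^2 = 0.49
  (9 - 25.3)^2 = 265.69
  (43 - 25.3)^2 = 313.29
  (13 - 25.3)^2 = 151.29
Step 3: Sum of squared deviations = 1776.1
Step 4: Sample variance = 1776.1 / 9 = 197.3444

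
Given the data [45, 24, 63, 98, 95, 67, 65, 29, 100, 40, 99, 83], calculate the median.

66

Step 1: Sort the data in ascending order: [24, 29, 40, 45, 63, 65, 67, 83, 95, 98, 99, 100]
Step 2: The number of values is n = 12.
Step 3: Since n is even, the median is the average of positions 6 and 7:
  Median = (65 + 67) / 2 = 66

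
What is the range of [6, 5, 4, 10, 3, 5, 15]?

12

Step 1: Identify the maximum value: max = 15
Step 2: Identify the minimum value: min = 3
Step 3: Range = max - min = 15 - 3 = 12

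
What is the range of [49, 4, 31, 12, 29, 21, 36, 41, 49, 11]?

45

Step 1: Identify the maximum value: max = 49
Step 2: Identify the minimum value: min = 4
Step 3: Range = max - min = 49 - 4 = 45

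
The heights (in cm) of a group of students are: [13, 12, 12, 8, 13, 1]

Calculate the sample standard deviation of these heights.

4.7081

Step 1: Compute the mean: 9.8333
Step 2: Sum of squared deviations from the mean: 110.8333
Step 3: Sample variance = 110.8333 / 5 = 22.1667
Step 4: Standard deviation = sqrt(22.1667) = 4.7081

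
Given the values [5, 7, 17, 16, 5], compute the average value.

10

Step 1: Sum all values: 5 + 7 + 17 + 16 + 5 = 50
Step 2: Count the number of values: n = 5
Step 3: Mean = sum / n = 50 / 5 = 10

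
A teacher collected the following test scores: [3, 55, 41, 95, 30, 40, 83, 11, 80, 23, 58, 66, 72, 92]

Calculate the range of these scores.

92

Step 1: Identify the maximum value: max = 95
Step 2: Identify the minimum value: min = 3
Step 3: Range = max - min = 95 - 3 = 92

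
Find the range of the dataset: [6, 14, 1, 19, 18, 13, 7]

18

Step 1: Identify the maximum value: max = 19
Step 2: Identify the minimum value: min = 1
Step 3: Range = max - min = 19 - 1 = 18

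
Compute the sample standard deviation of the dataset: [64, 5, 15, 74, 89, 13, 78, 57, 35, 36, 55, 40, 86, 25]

27.9505

Step 1: Compute the mean: 48
Step 2: Sum of squared deviations from the mean: 10156
Step 3: Sample variance = 10156 / 13 = 781.2308
Step 4: Standard deviation = sqrt(781.2308) = 27.9505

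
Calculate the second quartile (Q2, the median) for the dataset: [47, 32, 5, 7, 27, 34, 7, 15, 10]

15

Step 1: Sort the data: [5, 7, 7, 10, 15, 27, 32, 34, 47]
Step 2: n = 9
Step 3: Q2 is the median. Since n is odd, it is the middle value at position 5: 15
Step 4: Q2 = 15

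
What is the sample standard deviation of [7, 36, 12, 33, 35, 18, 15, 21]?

11.1923

Step 1: Compute the mean: 22.125
Step 2: Sum of squared deviations from the mean: 876.875
Step 3: Sample variance = 876.875 / 7 = 125.2679
Step 4: Standard deviation = sqrt(125.2679) = 11.1923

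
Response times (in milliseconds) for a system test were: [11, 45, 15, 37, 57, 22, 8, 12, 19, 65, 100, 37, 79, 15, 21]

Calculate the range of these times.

92

Step 1: Identify the maximum value: max = 100
Step 2: Identify the minimum value: min = 8
Step 3: Range = max - min = 100 - 8 = 92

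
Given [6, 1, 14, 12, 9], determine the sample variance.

26.3

Step 1: Compute the mean: (6 + 1 + 14 + 12 + 9) / 5 = 8.4
Step 2: Compute squared deviations from the mean:
  (6 - 8.4)^2 = 5.76
  (1 - 8.4)^2 = 54.76
  (14 - 8.4)^2 = 31.36
  (12 - 8.4)^2 = 12.96
  (9 - 8.4)^2 = 0.36
Step 3: Sum of squared deviations = 105.2
Step 4: Sample variance = 105.2 / 4 = 26.3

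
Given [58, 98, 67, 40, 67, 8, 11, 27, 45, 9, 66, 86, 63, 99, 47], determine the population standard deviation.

28.9654

Step 1: Compute the mean: 52.7333
Step 2: Sum of squared deviations from the mean: 12584.9333
Step 3: Population variance = 12584.9333 / 15 = 838.9956
Step 4: Standard deviation = sqrt(838.9956) = 28.9654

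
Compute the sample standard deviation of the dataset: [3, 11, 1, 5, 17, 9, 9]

5.3984

Step 1: Compute the mean: 7.8571
Step 2: Sum of squared deviations from the mean: 174.8571
Step 3: Sample variance = 174.8571 / 6 = 29.1429
Step 4: Standard deviation = sqrt(29.1429) = 5.3984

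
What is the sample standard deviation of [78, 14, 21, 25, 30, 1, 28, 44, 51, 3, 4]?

23.3787

Step 1: Compute the mean: 27.1818
Step 2: Sum of squared deviations from the mean: 5465.6364
Step 3: Sample variance = 5465.6364 / 10 = 546.5636
Step 4: Standard deviation = sqrt(546.5636) = 23.3787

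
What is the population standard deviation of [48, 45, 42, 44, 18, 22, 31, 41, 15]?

12.0185

Step 1: Compute the mean: 34
Step 2: Sum of squared deviations from the mean: 1300
Step 3: Population variance = 1300 / 9 = 144.4444
Step 4: Standard deviation = sqrt(144.4444) = 12.0185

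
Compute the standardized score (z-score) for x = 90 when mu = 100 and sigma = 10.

-1

Step 1: Recall the z-score formula: z = (x - mu) / sigma
Step 2: Substitute values: z = (90 - 100) / 10
Step 3: z = -10 / 10 = -1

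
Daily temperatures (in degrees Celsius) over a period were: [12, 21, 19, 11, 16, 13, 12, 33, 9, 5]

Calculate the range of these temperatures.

28

Step 1: Identify the maximum value: max = 33
Step 2: Identify the minimum value: min = 5
Step 3: Range = max - min = 33 - 5 = 28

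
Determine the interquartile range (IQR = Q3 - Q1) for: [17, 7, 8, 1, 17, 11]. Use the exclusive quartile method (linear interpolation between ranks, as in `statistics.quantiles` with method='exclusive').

11.5

Step 1: Sort the data: [1, 7, 8, 11, 17, 17]
Step 2: n = 6
Step 3: Using the exclusive quartile method:
  Q1 = 5.5
  Q2 (median) = 9.5
  Q3 = 17
  IQR = Q3 - Q1 = 17 - 5.5 = 11.5
Step 4: IQR = 11.5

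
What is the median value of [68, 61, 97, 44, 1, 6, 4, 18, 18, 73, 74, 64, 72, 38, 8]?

44

Step 1: Sort the data in ascending order: [1, 4, 6, 8, 18, 18, 38, 44, 61, 64, 68, 72, 73, 74, 97]
Step 2: The number of values is n = 15.
Step 3: Since n is odd, the median is the middle value at position 8: 44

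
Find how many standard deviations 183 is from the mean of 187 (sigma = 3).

-1.3333

Step 1: Recall the z-score formula: z = (x - mu) / sigma
Step 2: Substitute values: z = (183 - 187) / 3
Step 3: z = -4 / 3 = -1.3333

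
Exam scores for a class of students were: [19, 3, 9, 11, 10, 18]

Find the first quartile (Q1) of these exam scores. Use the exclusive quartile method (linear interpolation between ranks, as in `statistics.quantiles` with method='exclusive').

7.5

Step 1: Sort the data: [3, 9, 10, 11, 18, 19]
Step 2: n = 6
Step 3: Using the exclusive quartile method:
  Q1 = 7.5
  Q2 (median) = 10.5
  Q3 = 18.25
  IQR = Q3 - Q1 = 18.25 - 7.5 = 10.75
Step 4: Q1 = 7.5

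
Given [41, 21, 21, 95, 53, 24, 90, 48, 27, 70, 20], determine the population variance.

705.5041

Step 1: Compute the mean: (41 + 21 + 21 + 95 + 53 + 24 + 90 + 48 + 27 + 70 + 20) / 11 = 46.3636
Step 2: Compute squared deviations from the mean:
  (41 - 46.3636)^2 = 28.7686
  (21 - 46.3636)^2 = 643.314
  (21 - 46.3636)^2 = 643.314
  (95 - 46.3636)^2 = 2365.4959
  (53 - 46.3636)^2 = 44.0413
  (24 - 46.3636)^2 = 500.1322
  (90 - 46.3636)^2 = 1904.1322
  (48 - 46.3636)^2 = 2.6777
  (27 - 46.3636)^2 = 374.9504
  (70 - 46.3636)^2 = 558.6777
  (20 - 46.3636)^2 = 695.0413
Step 3: Sum of squared deviations = 7760.5455
Step 4: Population variance = 7760.5455 / 11 = 705.5041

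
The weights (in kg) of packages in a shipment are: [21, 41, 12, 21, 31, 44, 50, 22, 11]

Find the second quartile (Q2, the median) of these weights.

22

Step 1: Sort the data: [11, 12, 21, 21, 22, 31, 41, 44, 50]
Step 2: n = 9
Step 3: Q2 is the median. Since n is odd, it is the middle value at position 5: 22
Step 4: Q2 = 22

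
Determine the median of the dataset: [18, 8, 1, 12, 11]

11

Step 1: Sort the data in ascending order: [1, 8, 11, 12, 18]
Step 2: The number of values is n = 5.
Step 3: Since n is odd, the median is the middle value at position 3: 11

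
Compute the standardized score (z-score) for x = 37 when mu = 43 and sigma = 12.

-0.5

Step 1: Recall the z-score formula: z = (x - mu) / sigma
Step 2: Substitute values: z = (37 - 43) / 12
Step 3: z = -6 / 12 = -0.5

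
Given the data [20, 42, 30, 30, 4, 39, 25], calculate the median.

30

Step 1: Sort the data in ascending order: [4, 20, 25, 30, 30, 39, 42]
Step 2: The number of values is n = 7.
Step 3: Since n is odd, the median is the middle value at position 4: 30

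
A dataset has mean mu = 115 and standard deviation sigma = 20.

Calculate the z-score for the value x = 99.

-0.8

Step 1: Recall the z-score formula: z = (x - mu) / sigma
Step 2: Substitute values: z = (99 - 115) / 20
Step 3: z = -16 / 20 = -0.8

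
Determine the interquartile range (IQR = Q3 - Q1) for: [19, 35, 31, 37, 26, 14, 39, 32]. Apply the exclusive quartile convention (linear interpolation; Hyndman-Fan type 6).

15.75

Step 1: Sort the data: [14, 19, 26, 31, 32, 35, 37, 39]
Step 2: n = 8
Step 3: Using the exclusive quartile method:
  Q1 = 20.75
  Q2 (median) = 31.5
  Q3 = 36.5
  IQR = Q3 - Q1 = 36.5 - 20.75 = 15.75
Step 4: IQR = 15.75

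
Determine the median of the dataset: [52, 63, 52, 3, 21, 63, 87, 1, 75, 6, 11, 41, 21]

41

Step 1: Sort the data in ascending order: [1, 3, 6, 11, 21, 21, 41, 52, 52, 63, 63, 75, 87]
Step 2: The number of values is n = 13.
Step 3: Since n is odd, the median is the middle value at position 7: 41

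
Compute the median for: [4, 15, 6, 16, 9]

9

Step 1: Sort the data in ascending order: [4, 6, 9, 15, 16]
Step 2: The number of values is n = 5.
Step 3: Since n is odd, the median is the middle value at position 3: 9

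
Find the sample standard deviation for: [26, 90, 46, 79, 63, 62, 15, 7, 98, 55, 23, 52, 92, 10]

31.4066

Step 1: Compute the mean: 51.2857
Step 2: Sum of squared deviations from the mean: 12822.8571
Step 3: Sample variance = 12822.8571 / 13 = 986.3736
Step 4: Standard deviation = sqrt(986.3736) = 31.4066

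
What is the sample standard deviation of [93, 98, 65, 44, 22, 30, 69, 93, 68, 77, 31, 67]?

26.0365

Step 1: Compute the mean: 63.0833
Step 2: Sum of squared deviations from the mean: 7456.9167
Step 3: Sample variance = 7456.9167 / 11 = 677.9015
Step 4: Standard deviation = sqrt(677.9015) = 26.0365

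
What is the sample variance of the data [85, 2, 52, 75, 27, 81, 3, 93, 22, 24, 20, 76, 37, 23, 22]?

974.7429

Step 1: Compute the mean: (85 + 2 + 52 + 75 + 27 + 81 + 3 + 93 + 22 + 24 + 20 + 76 + 37 + 23 + 22) / 15 = 42.8
Step 2: Compute squared deviations from the mean:
  (85 - 42.8)^2 = 1780.84
  (2 - 42.8)^2 = 1664.64
  (52 - 42.8)^2 = 84.64
  (75 - 42.8)^2 = 1036.84
  (27 - 42.8)^2 = 249.64
  (81 - 42.8)^2 = 1459.24
  (3 - 42.8)^2 = 1584.04
  (93 - 42.8)^2 = 2520.04
  (22 - 42.8)^2 = 432.64
  (24 - 42.8)^2 = 353.44
  (20 - 42.8)^2 = 519.84
  (76 - 42.8)^2 = 1102.24
  (37 - 42.8)^2 = 33.64
  (23 - 42.8)^2 = 392.04
  (22 - 42.8)^2 = 432.64
Step 3: Sum of squared deviations = 13646.4
Step 4: Sample variance = 13646.4 / 14 = 974.7429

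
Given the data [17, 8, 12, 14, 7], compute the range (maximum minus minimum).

10

Step 1: Identify the maximum value: max = 17
Step 2: Identify the minimum value: min = 7
Step 3: Range = max - min = 17 - 7 = 10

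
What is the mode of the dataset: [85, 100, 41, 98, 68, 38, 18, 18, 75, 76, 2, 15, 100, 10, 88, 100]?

100

Step 1: Count the frequency of each value:
  2: appears 1 time(s)
  10: appears 1 time(s)
  15: appears 1 time(s)
  18: appears 2 time(s)
  38: appears 1 time(s)
  41: appears 1 time(s)
  68: appears 1 time(s)
  75: appears 1 time(s)
  76: appears 1 time(s)
  85: appears 1 time(s)
  88: appears 1 time(s)
  98: appears 1 time(s)
  100: appears 3 time(s)
Step 2: The value 100 appears most frequently (3 times).
Step 3: Mode = 100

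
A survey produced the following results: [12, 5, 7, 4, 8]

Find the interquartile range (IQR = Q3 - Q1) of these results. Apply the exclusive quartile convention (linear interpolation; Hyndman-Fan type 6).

5.5

Step 1: Sort the data: [4, 5, 7, 8, 12]
Step 2: n = 5
Step 3: Using the exclusive quartile method:
  Q1 = 4.5
  Q2 (median) = 7
  Q3 = 10
  IQR = Q3 - Q1 = 10 - 4.5 = 5.5
Step 4: IQR = 5.5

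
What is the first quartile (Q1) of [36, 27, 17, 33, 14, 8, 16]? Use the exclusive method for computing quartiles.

14

Step 1: Sort the data: [8, 14, 16, 17, 27, 33, 36]
Step 2: n = 7
Step 3: Using the exclusive quartile method:
  Q1 = 14
  Q2 (median) = 17
  Q3 = 33
  IQR = Q3 - Q1 = 33 - 14 = 19
Step 4: Q1 = 14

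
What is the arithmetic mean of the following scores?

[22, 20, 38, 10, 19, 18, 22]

21.2857

Step 1: Sum all values: 22 + 20 + 38 + 10 + 19 + 18 + 22 = 149
Step 2: Count the number of values: n = 7
Step 3: Mean = sum / n = 149 / 7 = 21.2857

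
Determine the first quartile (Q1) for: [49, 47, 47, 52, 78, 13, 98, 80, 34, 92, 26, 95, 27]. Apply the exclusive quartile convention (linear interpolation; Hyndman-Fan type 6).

30.5

Step 1: Sort the data: [13, 26, 27, 34, 47, 47, 49, 52, 78, 80, 92, 95, 98]
Step 2: n = 13
Step 3: Using the exclusive quartile method:
  Q1 = 30.5
  Q2 (median) = 49
  Q3 = 86
  IQR = Q3 - Q1 = 86 - 30.5 = 55.5
Step 4: Q1 = 30.5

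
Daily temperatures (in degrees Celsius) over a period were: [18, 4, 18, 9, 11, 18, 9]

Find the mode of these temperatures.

18

Step 1: Count the frequency of each value:
  4: appears 1 time(s)
  9: appears 2 time(s)
  11: appears 1 time(s)
  18: appears 3 time(s)
Step 2: The value 18 appears most frequently (3 times).
Step 3: Mode = 18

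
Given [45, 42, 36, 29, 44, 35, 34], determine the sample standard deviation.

5.9281

Step 1: Compute the mean: 37.8571
Step 2: Sum of squared deviations from the mean: 210.8571
Step 3: Sample variance = 210.8571 / 6 = 35.1429
Step 4: Standard deviation = sqrt(35.1429) = 5.9281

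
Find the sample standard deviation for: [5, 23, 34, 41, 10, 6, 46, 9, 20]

15.5813

Step 1: Compute the mean: 21.5556
Step 2: Sum of squared deviations from the mean: 1942.2222
Step 3: Sample variance = 1942.2222 / 8 = 242.7778
Step 4: Standard deviation = sqrt(242.7778) = 15.5813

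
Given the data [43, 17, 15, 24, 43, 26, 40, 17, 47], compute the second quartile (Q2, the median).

26

Step 1: Sort the data: [15, 17, 17, 24, 26, 40, 43, 43, 47]
Step 2: n = 9
Step 3: Q2 is the median. Since n is odd, it is the middle value at position 5: 26
Step 4: Q2 = 26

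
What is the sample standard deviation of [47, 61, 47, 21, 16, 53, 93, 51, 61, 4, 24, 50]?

24.2637

Step 1: Compute the mean: 44
Step 2: Sum of squared deviations from the mean: 6476
Step 3: Sample variance = 6476 / 11 = 588.7273
Step 4: Standard deviation = sqrt(588.7273) = 24.2637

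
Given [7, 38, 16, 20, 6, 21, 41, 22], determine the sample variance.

162.2679

Step 1: Compute the mean: (7 + 38 + 16 + 20 + 6 + 21 + 41 + 22) / 8 = 21.375
Step 2: Compute squared deviations from the mean:
  (7 - 21.375)^2 = 206.6406
  (38 - 21.375)^2 = 276.3906
  (16 - 21.375)^2 = 28.8906
  (20 - 21.375)^2 = 1.8906
  (6 - 21.375)^2 = 236.3906
  (21 - 21.375)^2 = 0.1406
  (41 - 21.375)^2 = 385.1406
  (22 - 21.375)^2 = 0.3906
Step 3: Sum of squared deviations = 1135.875
Step 4: Sample variance = 1135.875 / 7 = 162.2679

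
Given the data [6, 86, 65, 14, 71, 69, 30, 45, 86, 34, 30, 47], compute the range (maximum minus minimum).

80

Step 1: Identify the maximum value: max = 86
Step 2: Identify the minimum value: min = 6
Step 3: Range = max - min = 86 - 6 = 80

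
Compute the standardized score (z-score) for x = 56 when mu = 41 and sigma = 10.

1.5

Step 1: Recall the z-score formula: z = (x - mu) / sigma
Step 2: Substitute values: z = (56 - 41) / 10
Step 3: z = 15 / 10 = 1.5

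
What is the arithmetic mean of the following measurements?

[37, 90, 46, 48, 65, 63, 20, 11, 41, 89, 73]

53

Step 1: Sum all values: 37 + 90 + 46 + 48 + 65 + 63 + 20 + 11 + 41 + 89 + 73 = 583
Step 2: Count the number of values: n = 11
Step 3: Mean = sum / n = 583 / 11 = 53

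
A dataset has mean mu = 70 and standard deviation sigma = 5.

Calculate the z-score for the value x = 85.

3

Step 1: Recall the z-score formula: z = (x - mu) / sigma
Step 2: Substitute values: z = (85 - 70) / 5
Step 3: z = 15 / 5 = 3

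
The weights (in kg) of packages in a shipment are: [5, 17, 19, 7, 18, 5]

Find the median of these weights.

12

Step 1: Sort the data in ascending order: [5, 5, 7, 17, 18, 19]
Step 2: The number of values is n = 6.
Step 3: Since n is even, the median is the average of positions 3 and 4:
  Median = (7 + 17) / 2 = 12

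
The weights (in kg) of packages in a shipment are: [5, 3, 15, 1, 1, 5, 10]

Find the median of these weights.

5

Step 1: Sort the data in ascending order: [1, 1, 3, 5, 5, 10, 15]
Step 2: The number of values is n = 7.
Step 3: Since n is odd, the median is the middle value at position 4: 5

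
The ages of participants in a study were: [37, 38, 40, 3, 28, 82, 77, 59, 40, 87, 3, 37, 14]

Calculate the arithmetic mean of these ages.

41.9231

Step 1: Sum all values: 37 + 38 + 40 + 3 + 28 + 82 + 77 + 59 + 40 + 87 + 3 + 37 + 14 = 545
Step 2: Count the number of values: n = 13
Step 3: Mean = sum / n = 545 / 13 = 41.9231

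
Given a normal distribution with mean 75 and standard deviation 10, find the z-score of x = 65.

-1

Step 1: Recall the z-score formula: z = (x - mu) / sigma
Step 2: Substitute values: z = (65 - 75) / 10
Step 3: z = -10 / 10 = -1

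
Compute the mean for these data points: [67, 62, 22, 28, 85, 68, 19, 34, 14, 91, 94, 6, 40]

48.4615

Step 1: Sum all values: 67 + 62 + 22 + 28 + 85 + 68 + 19 + 34 + 14 + 91 + 94 + 6 + 40 = 630
Step 2: Count the number of values: n = 13
Step 3: Mean = sum / n = 630 / 13 = 48.4615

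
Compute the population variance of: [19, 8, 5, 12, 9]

22.64

Step 1: Compute the mean: (19 + 8 + 5 + 12 + 9) / 5 = 10.6
Step 2: Compute squared deviations from the mean:
  (19 - 10.6)^2 = 70.56
  (8 - 10.6)^2 = 6.76
  (5 - 10.6)^2 = 31.36
  (12 - 10.6)^2 = 1.96
  (9 - 10.6)^2 = 2.56
Step 3: Sum of squared deviations = 113.2
Step 4: Population variance = 113.2 / 5 = 22.64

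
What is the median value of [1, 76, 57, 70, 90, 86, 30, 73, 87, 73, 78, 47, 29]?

73

Step 1: Sort the data in ascending order: [1, 29, 30, 47, 57, 70, 73, 73, 76, 78, 86, 87, 90]
Step 2: The number of values is n = 13.
Step 3: Since n is odd, the median is the middle value at position 7: 73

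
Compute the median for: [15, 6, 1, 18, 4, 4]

5

Step 1: Sort the data in ascending order: [1, 4, 4, 6, 15, 18]
Step 2: The number of values is n = 6.
Step 3: Since n is even, the median is the average of positions 3 and 4:
  Median = (4 + 6) / 2 = 5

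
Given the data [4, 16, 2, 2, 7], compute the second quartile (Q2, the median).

4

Step 1: Sort the data: [2, 2, 4, 7, 16]
Step 2: n = 5
Step 3: Q2 is the median. Since n is odd, it is the middle value at position 3: 4
Step 4: Q2 = 4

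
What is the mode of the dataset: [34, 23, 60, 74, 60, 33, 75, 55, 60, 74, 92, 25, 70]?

60

Step 1: Count the frequency of each value:
  23: appears 1 time(s)
  25: appears 1 time(s)
  33: appears 1 time(s)
  34: appears 1 time(s)
  55: appears 1 time(s)
  60: appears 3 time(s)
  70: appears 1 time(s)
  74: appears 2 time(s)
  75: appears 1 time(s)
  92: appears 1 time(s)
Step 2: The value 60 appears most frequently (3 times).
Step 3: Mode = 60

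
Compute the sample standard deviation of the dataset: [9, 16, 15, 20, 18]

4.1593

Step 1: Compute the mean: 15.6
Step 2: Sum of squared deviations from the mean: 69.2
Step 3: Sample variance = 69.2 / 4 = 17.3
Step 4: Standard deviation = sqrt(17.3) = 4.1593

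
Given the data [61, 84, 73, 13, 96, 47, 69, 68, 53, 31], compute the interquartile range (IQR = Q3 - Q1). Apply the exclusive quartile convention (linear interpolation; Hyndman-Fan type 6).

32.75

Step 1: Sort the data: [13, 31, 47, 53, 61, 68, 69, 73, 84, 96]
Step 2: n = 10
Step 3: Using the exclusive quartile method:
  Q1 = 43
  Q2 (median) = 64.5
  Q3 = 75.75
  IQR = Q3 - Q1 = 75.75 - 43 = 32.75
Step 4: IQR = 32.75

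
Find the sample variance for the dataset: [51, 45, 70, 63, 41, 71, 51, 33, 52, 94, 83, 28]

396.3333

Step 1: Compute the mean: (51 + 45 + 70 + 63 + 41 + 71 + 51 + 33 + 52 + 94 + 83 + 28) / 12 = 56.8333
Step 2: Compute squared deviations from the mean:
  (51 - 56.8333)^2 = 34.0278
  (45 - 56.8333)^2 = 140.0278
  (70 - 56.8333)^2 = 173.3611
  (63 - 56.8333)^2 = 38.0278
  (41 - 56.8333)^2 = 250.6944
  (71 - 56.8333)^2 = 200.6944
  (51 - 56.8333)^2 = 34.0278
  (33 - 56.8333)^2 = 568.0278
  (52 - 56.8333)^2 = 23.3611
  (94 - 56.8333)^2 = 1381.3611
  (83 - 56.8333)^2 = 684.6944
  (28 - 56.8333)^2 = 831.3611
Step 3: Sum of squared deviations = 4359.6667
Step 4: Sample variance = 4359.6667 / 11 = 396.3333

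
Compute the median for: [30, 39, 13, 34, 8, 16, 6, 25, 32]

25

Step 1: Sort the data in ascending order: [6, 8, 13, 16, 25, 30, 32, 34, 39]
Step 2: The number of values is n = 9.
Step 3: Since n is odd, the median is the middle value at position 5: 25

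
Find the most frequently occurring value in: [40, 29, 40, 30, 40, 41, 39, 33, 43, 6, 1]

40

Step 1: Count the frequency of each value:
  1: appears 1 time(s)
  6: appears 1 time(s)
  29: appears 1 time(s)
  30: appears 1 time(s)
  33: appears 1 time(s)
  39: appears 1 time(s)
  40: appears 3 time(s)
  41: appears 1 time(s)
  43: appears 1 time(s)
Step 2: The value 40 appears most frequently (3 times).
Step 3: Mode = 40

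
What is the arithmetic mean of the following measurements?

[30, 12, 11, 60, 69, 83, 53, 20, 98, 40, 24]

45.4545

Step 1: Sum all values: 30 + 12 + 11 + 60 + 69 + 83 + 53 + 20 + 98 + 40 + 24 = 500
Step 2: Count the number of values: n = 11
Step 3: Mean = sum / n = 500 / 11 = 45.4545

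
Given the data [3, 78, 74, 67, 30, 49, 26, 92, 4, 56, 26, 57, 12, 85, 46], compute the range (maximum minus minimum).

89

Step 1: Identify the maximum value: max = 92
Step 2: Identify the minimum value: min = 3
Step 3: Range = max - min = 92 - 3 = 89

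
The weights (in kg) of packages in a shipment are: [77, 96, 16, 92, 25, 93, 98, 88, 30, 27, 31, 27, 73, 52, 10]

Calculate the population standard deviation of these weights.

32.1012

Step 1: Compute the mean: 55.6667
Step 2: Sum of squared deviations from the mean: 15457.3333
Step 3: Population variance = 15457.3333 / 15 = 1030.4889
Step 4: Standard deviation = sqrt(1030.4889) = 32.1012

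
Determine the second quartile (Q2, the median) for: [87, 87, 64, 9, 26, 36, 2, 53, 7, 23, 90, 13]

31

Step 1: Sort the data: [2, 7, 9, 13, 23, 26, 36, 53, 64, 87, 87, 90]
Step 2: n = 12
Step 3: Q2 is the median. Since n is even, it is the average of the values at positions 6 and 7:
  Q2 = (26 + 36) / 2 = 31
Step 4: Q2 = 31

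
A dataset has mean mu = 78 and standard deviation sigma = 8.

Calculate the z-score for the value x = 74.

-0.5

Step 1: Recall the z-score formula: z = (x - mu) / sigma
Step 2: Substitute values: z = (74 - 78) / 8
Step 3: z = -4 / 8 = -0.5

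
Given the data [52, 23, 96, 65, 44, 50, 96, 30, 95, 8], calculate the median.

51

Step 1: Sort the data in ascending order: [8, 23, 30, 44, 50, 52, 65, 95, 96, 96]
Step 2: The number of values is n = 10.
Step 3: Since n is even, the median is the average of positions 5 and 6:
  Median = (50 + 52) / 2 = 51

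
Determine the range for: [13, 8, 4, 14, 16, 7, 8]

12

Step 1: Identify the maximum value: max = 16
Step 2: Identify the minimum value: min = 4
Step 3: Range = max - min = 16 - 4 = 12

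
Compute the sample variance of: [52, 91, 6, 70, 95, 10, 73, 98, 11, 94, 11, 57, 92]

1361.6026

Step 1: Compute the mean: (52 + 91 + 6 + 70 + 95 + 10 + 73 + 98 + 11 + 94 + 11 + 57 + 92) / 13 = 58.4615
Step 2: Compute squared deviations from the mean:
  (52 - 58.4615)^2 = 41.7515
  (91 - 58.4615)^2 = 1058.7515
  (6 - 58.4615)^2 = 2752.213
  (70 - 58.4615)^2 = 133.1361
  (95 - 58.4615)^2 = 1335.0592
  (10 - 58.4615)^2 = 2348.5207
  (73 - 58.4615)^2 = 211.3669
  (98 - 58.4615)^2 = 1563.2899
  (11 - 58.4615)^2 = 2252.5976
  (94 - 58.4615)^2 = 1262.9822
  (11 - 58.4615)^2 = 2252.5976
  (57 - 58.4615)^2 = 2.1361
  (92 - 58.4615)^2 = 1124.8284
Step 3: Sum of squared deviations = 16339.2308
Step 4: Sample variance = 16339.2308 / 12 = 1361.6026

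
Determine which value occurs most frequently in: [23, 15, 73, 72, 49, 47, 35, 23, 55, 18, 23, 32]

23

Step 1: Count the frequency of each value:
  15: appears 1 time(s)
  18: appears 1 time(s)
  23: appears 3 time(s)
  32: appears 1 time(s)
  35: appears 1 time(s)
  47: appears 1 time(s)
  49: appears 1 time(s)
  55: appears 1 time(s)
  72: appears 1 time(s)
  73: appears 1 time(s)
Step 2: The value 23 appears most frequently (3 times).
Step 3: Mode = 23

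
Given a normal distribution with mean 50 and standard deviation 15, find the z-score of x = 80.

2

Step 1: Recall the z-score formula: z = (x - mu) / sigma
Step 2: Substitute values: z = (80 - 50) / 15
Step 3: z = 30 / 15 = 2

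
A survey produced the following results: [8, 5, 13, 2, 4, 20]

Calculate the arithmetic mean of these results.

8.6667

Step 1: Sum all values: 8 + 5 + 13 + 2 + 4 + 20 = 52
Step 2: Count the number of values: n = 6
Step 3: Mean = sum / n = 52 / 6 = 8.6667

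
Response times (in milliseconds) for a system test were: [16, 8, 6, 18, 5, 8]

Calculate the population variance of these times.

24.8056

Step 1: Compute the mean: (16 + 8 + 6 + 18 + 5 + 8) / 6 = 10.1667
Step 2: Compute squared deviations from the mean:
  (16 - 10.1667)^2 = 34.0278
  (8 - 10.1667)^2 = 4.6944
  (6 - 10.1667)^2 = 17.3611
  (18 - 10.1667)^2 = 61.3611
  (5 - 10.1667)^2 = 26.6944
  (8 - 10.1667)^2 = 4.6944
Step 3: Sum of squared deviations = 148.8333
Step 4: Population variance = 148.8333 / 6 = 24.8056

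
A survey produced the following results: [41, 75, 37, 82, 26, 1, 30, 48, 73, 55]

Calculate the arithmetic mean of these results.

46.8

Step 1: Sum all values: 41 + 75 + 37 + 82 + 26 + 1 + 30 + 48 + 73 + 55 = 468
Step 2: Count the number of values: n = 10
Step 3: Mean = sum / n = 468 / 10 = 46.8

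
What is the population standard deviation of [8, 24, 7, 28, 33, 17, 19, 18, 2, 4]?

9.98

Step 1: Compute the mean: 16
Step 2: Sum of squared deviations from the mean: 996
Step 3: Population variance = 996 / 10 = 99.6
Step 4: Standard deviation = sqrt(99.6) = 9.98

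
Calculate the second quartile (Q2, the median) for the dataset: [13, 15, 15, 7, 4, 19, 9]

13

Step 1: Sort the data: [4, 7, 9, 13, 15, 15, 19]
Step 2: n = 7
Step 3: Q2 is the median. Since n is odd, it is the middle value at position 4: 13
Step 4: Q2 = 13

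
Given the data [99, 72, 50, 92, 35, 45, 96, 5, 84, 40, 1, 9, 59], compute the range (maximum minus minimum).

98

Step 1: Identify the maximum value: max = 99
Step 2: Identify the minimum value: min = 1
Step 3: Range = max - min = 99 - 1 = 98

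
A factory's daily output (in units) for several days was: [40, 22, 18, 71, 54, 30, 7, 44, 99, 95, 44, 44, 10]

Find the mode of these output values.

44

Step 1: Count the frequency of each value:
  7: appears 1 time(s)
  10: appears 1 time(s)
  18: appears 1 time(s)
  22: appears 1 time(s)
  30: appears 1 time(s)
  40: appears 1 time(s)
  44: appears 3 time(s)
  54: appears 1 time(s)
  71: appears 1 time(s)
  95: appears 1 time(s)
  99: appears 1 time(s)
Step 2: The value 44 appears most frequently (3 times).
Step 3: Mode = 44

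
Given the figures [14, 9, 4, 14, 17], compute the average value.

11.6

Step 1: Sum all values: 14 + 9 + 4 + 14 + 17 = 58
Step 2: Count the number of values: n = 5
Step 3: Mean = sum / n = 58 / 5 = 11.6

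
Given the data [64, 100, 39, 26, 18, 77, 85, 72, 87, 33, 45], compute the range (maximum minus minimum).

82

Step 1: Identify the maximum value: max = 100
Step 2: Identify the minimum value: min = 18
Step 3: Range = max - min = 100 - 18 = 82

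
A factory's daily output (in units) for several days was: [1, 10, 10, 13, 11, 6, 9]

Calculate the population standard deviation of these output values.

3.6589

Step 1: Compute the mean: 8.5714
Step 2: Sum of squared deviations from the mean: 93.7143
Step 3: Population variance = 93.7143 / 7 = 13.3878
Step 4: Standard deviation = sqrt(13.3878) = 3.6589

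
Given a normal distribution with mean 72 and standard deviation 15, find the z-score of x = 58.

-0.9333

Step 1: Recall the z-score formula: z = (x - mu) / sigma
Step 2: Substitute values: z = (58 - 72) / 15
Step 3: z = -14 / 15 = -0.9333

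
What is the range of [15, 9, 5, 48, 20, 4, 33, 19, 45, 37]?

44

Step 1: Identify the maximum value: max = 48
Step 2: Identify the minimum value: min = 4
Step 3: Range = max - min = 48 - 4 = 44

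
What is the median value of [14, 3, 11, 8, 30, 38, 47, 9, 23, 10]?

12.5

Step 1: Sort the data in ascending order: [3, 8, 9, 10, 11, 14, 23, 30, 38, 47]
Step 2: The number of values is n = 10.
Step 3: Since n is even, the median is the average of positions 5 and 6:
  Median = (11 + 14) / 2 = 12.5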